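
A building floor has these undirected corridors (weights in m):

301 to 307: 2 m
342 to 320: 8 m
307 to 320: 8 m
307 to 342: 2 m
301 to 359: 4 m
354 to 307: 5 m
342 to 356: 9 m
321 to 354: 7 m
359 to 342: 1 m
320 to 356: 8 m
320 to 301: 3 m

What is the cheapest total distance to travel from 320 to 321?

Settle nodes by increasing distance from 320:
320: 0
301: 3  (via 320)
307: 5  (via 301)
342: 7  (via 307)
359: 7  (via 301)
356: 8  (via 320)
354: 10  (via 307)
321: 17  (via 354)
Shortest route: 320–301–307–354–321 = 17 m.

17 m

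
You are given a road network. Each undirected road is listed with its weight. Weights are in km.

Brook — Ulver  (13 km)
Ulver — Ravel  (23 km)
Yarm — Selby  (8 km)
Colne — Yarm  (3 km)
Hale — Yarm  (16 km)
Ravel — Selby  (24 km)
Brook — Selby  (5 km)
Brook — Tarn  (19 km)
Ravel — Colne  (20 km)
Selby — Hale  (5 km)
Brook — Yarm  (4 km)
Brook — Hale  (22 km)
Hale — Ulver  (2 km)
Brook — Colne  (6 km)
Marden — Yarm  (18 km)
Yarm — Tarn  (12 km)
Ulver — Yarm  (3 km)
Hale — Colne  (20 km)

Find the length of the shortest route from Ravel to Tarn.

35 km

Settle nodes by increasing distance from Ravel:
Ravel: 0
Colne: 20  (via Ravel)
Yarm: 23  (via Colne)
Ulver: 23  (via Ravel)
Selby: 24  (via Ravel)
Hale: 25  (via Ulver)
Brook: 26  (via Colne)
Tarn: 35  (via Yarm)
Shortest route: Ravel → Colne → Yarm → Tarn = 35 km.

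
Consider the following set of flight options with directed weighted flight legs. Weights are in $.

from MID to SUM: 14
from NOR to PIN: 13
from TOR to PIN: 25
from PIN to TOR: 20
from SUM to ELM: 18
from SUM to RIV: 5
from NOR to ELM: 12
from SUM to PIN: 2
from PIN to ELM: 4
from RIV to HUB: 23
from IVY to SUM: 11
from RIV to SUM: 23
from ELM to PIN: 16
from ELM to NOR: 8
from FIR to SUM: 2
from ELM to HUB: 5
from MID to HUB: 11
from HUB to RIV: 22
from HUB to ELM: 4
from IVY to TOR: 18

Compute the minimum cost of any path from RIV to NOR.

$35

Running Dijkstra from RIV:
RIV: 0
HUB: 23  (via RIV)
SUM: 23  (via RIV)
PIN: 25  (via SUM)
ELM: 27  (via HUB)
NOR: 35  (via ELM)
Shortest route: RIV–HUB–ELM–NOR = $35.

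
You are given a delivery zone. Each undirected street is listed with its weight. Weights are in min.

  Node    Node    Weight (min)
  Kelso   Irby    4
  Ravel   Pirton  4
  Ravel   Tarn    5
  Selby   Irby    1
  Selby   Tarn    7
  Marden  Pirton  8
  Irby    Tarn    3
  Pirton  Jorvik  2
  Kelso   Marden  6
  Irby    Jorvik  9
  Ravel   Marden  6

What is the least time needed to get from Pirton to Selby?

12 min

Candidate routes:
Pirton–Ravel–Tarn–Selby: 4+5+7 = 16
Pirton–Jorvik–Irby–Selby: 2+9+1 = 12
Pirton–Ravel–Tarn–Irby–Selby: 4+5+3+1 = 13
Cheapest is Pirton–Jorvik–Irby–Selby at 12 min.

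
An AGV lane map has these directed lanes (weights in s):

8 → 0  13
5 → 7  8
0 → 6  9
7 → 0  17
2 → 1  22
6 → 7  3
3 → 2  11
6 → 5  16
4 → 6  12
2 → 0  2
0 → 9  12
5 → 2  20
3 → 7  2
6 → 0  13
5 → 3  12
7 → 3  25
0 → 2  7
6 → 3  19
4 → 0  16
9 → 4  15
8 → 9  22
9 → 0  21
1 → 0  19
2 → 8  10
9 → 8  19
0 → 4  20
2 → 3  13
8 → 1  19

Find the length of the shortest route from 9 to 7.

30 s

Enumerating some paths:
9 - 4 - 6 - 7: 15+12+3 = 30
9 - 0 - 6 - 7: 21+9+3 = 33
9 - 4 - 0 - 6 - 7: 15+16+9+3 = 43
Cheapest is 9 - 4 - 6 - 7 at 30 s.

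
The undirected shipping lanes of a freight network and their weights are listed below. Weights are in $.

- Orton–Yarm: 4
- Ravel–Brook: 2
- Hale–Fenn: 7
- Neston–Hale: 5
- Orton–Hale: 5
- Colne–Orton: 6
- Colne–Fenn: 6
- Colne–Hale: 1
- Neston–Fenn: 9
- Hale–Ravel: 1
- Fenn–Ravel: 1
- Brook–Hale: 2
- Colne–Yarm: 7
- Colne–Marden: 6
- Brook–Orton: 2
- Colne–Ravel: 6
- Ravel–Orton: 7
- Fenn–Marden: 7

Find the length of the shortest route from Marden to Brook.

Settle nodes by increasing distance from Marden:
Marden: 0
Colne: 6  (via Marden)
Hale: 7  (via Colne)
Fenn: 7  (via Marden)
Ravel: 8  (via Hale)
Brook: 9  (via Hale)
Shortest route: Marden → Colne → Hale → Brook = $9.

$9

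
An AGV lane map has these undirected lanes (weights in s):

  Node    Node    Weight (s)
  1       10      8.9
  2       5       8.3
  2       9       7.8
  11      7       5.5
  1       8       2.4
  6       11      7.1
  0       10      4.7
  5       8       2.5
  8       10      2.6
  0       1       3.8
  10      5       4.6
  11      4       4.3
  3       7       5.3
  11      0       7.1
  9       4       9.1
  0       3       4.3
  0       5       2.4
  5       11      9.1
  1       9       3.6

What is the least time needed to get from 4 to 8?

15.1 s

Compare a few routes:
4–11–5–8: 4.3+9.1+2.5 = 15.9
4–11–0–5–8: 4.3+7.1+2.4+2.5 = 16.3
4–11–0–1–8: 4.3+7.1+3.8+2.4 = 17.6
4–9–1–8: 9.1+3.6+2.4 = 15.1
Cheapest is 4–9–1–8 at 15.1 s.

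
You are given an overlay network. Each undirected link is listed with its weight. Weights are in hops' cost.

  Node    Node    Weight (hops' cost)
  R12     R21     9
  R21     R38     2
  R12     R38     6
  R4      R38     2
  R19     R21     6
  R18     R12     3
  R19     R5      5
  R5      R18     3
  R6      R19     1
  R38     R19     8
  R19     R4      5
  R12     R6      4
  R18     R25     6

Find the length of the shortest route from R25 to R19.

Settle nodes by increasing distance from R25:
R25: 0
R18: 6  (via R25)
R5: 9  (via R18)
R12: 9  (via R18)
R6: 13  (via R12)
R19: 14  (via R5)
Shortest route: R25 → R18 → R5 → R19 = 14 hops' cost.

14 hops' cost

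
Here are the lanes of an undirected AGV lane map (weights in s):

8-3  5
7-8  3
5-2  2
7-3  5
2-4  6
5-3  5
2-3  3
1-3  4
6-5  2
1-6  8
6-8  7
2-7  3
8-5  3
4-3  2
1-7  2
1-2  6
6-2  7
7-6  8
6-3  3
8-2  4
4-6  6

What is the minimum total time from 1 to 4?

Candidate routes:
1 - 7 - 3 - 4: 2+5+2 = 9
1 - 3 - 4: 4+2 = 6
Cheapest is 1 - 3 - 4 at 6 s.

6 s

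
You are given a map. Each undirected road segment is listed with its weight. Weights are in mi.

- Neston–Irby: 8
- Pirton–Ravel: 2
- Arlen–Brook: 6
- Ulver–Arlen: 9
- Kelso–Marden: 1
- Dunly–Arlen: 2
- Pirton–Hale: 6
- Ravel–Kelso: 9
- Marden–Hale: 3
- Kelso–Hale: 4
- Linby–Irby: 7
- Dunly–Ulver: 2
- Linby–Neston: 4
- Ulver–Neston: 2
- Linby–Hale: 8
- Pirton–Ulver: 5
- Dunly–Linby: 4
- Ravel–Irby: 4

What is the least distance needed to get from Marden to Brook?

23 mi

Compare a few routes:
Marden–Hale–Pirton–Ulver–Dunly–Arlen–Brook: 3+6+5+2+2+6 = 24
Marden–Hale–Linby–Dunly–Arlen–Brook: 3+8+4+2+6 = 23
Marden–Kelso–Hale–Linby–Dunly–Arlen–Brook: 1+4+8+4+2+6 = 25
Cheapest is Marden–Hale–Linby–Dunly–Arlen–Brook at 23 mi.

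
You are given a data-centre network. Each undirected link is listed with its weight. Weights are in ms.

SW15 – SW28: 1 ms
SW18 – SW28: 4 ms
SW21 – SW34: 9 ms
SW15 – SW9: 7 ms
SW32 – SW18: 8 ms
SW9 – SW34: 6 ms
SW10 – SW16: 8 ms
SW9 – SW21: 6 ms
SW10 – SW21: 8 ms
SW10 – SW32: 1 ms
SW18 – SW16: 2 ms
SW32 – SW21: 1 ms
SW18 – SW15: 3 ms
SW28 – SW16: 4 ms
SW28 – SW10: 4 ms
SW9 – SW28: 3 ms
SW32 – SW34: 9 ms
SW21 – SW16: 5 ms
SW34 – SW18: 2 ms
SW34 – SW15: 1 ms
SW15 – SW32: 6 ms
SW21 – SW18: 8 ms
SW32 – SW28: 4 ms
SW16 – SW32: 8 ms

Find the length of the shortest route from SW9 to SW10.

Enumerating some paths:
SW9 - SW28 - SW10: 3+4 = 7
SW9 - SW28 - SW32 - SW10: 3+4+1 = 8
SW9 - SW21 - SW32 - SW10: 6+1+1 = 8
The minimum is 7 ms via SW9 - SW28 - SW10.

7 ms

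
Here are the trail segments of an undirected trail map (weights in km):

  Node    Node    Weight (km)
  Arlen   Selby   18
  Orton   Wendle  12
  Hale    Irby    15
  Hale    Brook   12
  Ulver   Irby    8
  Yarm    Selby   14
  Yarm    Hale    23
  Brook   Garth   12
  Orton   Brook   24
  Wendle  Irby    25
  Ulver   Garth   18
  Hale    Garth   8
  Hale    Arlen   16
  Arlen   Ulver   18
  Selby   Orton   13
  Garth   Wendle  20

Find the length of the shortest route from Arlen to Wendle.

Running Dijkstra from Arlen:
Arlen: 0
Hale: 16  (via Arlen)
Selby: 18  (via Arlen)
Ulver: 18  (via Arlen)
Garth: 24  (via Hale)
Irby: 26  (via Ulver)
Brook: 28  (via Hale)
Orton: 31  (via Selby)
Yarm: 32  (via Selby)
Wendle: 43  (via Orton)
Shortest route: Arlen → Selby → Orton → Wendle = 43 km.

43 km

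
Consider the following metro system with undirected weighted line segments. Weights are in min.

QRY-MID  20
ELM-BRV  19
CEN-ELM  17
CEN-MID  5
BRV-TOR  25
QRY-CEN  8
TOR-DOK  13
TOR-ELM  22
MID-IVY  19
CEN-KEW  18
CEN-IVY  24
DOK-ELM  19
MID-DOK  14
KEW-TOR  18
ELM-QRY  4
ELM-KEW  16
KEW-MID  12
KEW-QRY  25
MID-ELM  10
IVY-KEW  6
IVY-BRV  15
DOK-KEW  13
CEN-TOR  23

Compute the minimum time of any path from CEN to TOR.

Compare a few routes:
CEN–MID–DOK–TOR: 5+14+13 = 32
CEN–TOR: 23 = 23
CEN–QRY–ELM–TOR: 8+4+22 = 34
Cheapest is CEN–TOR at 23 min.

23 min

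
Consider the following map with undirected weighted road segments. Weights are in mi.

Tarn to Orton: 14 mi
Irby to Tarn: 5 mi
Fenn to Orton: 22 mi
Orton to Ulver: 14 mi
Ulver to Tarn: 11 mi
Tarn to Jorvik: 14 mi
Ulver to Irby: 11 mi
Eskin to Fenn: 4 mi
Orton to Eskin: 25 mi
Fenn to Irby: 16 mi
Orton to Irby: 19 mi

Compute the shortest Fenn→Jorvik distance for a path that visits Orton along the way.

Best Fenn to Orton: Fenn → Orton costing 22
Best Orton to Jorvik: Orton → Tarn → Jorvik costing 28
Total via Orton: 22 + 28 = 50 mi.

50 mi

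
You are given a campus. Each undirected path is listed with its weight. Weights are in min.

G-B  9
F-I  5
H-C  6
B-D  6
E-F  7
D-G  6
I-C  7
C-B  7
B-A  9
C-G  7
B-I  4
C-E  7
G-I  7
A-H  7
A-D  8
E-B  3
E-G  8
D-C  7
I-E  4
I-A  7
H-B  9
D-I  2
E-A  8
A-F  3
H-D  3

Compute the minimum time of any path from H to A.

7 min

Candidate routes:
H–D–I–A: 3+2+7 = 12
H–D–A: 3+8 = 11
H–D–I–F–A: 3+2+5+3 = 13
H–A: 7 = 7
Cheapest is H–A at 7 min.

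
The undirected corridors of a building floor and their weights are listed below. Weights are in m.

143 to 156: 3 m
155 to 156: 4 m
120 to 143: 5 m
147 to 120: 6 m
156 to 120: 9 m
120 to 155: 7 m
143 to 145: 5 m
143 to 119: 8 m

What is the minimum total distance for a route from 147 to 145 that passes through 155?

Best 147 to 155: 147 → 120 → 155 costing 13
Shortest 155→145: 155 → 156 → 143 → 145 = 12
Total via 155: 13 + 12 = 25 m.

25 m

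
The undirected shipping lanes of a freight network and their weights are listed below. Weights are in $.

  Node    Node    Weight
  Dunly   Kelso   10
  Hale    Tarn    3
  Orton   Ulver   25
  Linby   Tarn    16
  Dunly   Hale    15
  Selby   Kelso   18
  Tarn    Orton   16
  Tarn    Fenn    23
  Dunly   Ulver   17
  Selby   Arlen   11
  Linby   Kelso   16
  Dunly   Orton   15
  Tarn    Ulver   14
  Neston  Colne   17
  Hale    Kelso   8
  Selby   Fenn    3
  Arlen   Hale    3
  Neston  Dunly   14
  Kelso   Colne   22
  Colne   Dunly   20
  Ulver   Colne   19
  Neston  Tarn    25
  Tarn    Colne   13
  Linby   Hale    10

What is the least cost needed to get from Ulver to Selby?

$31

Candidate routes:
Ulver - Tarn - Fenn - Selby: 14+23+3 = 40
Ulver - Tarn - Hale - Kelso - Selby: 14+3+8+18 = 43
Ulver - Tarn - Hale - Arlen - Selby: 14+3+3+11 = 31
The minimum is $31 via Ulver - Tarn - Hale - Arlen - Selby.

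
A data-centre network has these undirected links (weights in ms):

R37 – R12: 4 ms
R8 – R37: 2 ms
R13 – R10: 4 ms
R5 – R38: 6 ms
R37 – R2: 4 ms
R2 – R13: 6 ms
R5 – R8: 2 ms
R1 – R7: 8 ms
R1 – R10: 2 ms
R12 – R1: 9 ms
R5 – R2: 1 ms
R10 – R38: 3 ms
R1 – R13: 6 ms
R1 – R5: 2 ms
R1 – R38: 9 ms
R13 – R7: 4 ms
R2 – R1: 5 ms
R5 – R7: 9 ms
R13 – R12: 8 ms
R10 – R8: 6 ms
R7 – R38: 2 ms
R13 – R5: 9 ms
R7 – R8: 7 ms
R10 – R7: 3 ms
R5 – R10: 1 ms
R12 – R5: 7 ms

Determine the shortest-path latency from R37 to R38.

8 ms

Candidate routes:
R37 → R8 → R5 → R10 → R7 → R38: 2+2+1+3+2 = 10
R37 → R8 → R5 → R10 → R38: 2+2+1+3 = 8
R37 → R2 → R5 → R10 → R38: 4+1+1+3 = 9
Cheapest is R37 → R8 → R5 → R10 → R38 at 8 ms.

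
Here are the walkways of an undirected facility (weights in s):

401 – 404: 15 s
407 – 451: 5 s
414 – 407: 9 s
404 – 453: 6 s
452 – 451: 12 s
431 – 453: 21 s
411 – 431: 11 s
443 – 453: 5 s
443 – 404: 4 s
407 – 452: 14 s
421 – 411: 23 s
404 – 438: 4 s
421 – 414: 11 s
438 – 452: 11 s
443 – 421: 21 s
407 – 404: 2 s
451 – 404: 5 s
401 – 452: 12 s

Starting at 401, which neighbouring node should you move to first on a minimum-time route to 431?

404

Compare a few routes:
401 - 404 - 453 - 431: 15+6+21 = 42
401 - 404 - 443 - 453 - 431: 15+4+5+21 = 45
The minimum is 42 s via 401 - 404 - 453 - 431.
So from 401 the first move is to 404.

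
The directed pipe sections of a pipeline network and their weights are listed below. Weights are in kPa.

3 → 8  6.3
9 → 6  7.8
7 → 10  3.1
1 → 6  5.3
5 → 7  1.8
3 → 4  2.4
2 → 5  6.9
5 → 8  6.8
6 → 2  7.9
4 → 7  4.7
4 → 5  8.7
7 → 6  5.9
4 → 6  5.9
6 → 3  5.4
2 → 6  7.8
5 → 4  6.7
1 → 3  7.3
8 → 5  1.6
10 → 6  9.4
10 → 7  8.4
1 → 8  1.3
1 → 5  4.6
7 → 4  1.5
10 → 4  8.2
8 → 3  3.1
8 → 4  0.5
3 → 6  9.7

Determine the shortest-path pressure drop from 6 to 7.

Running Dijkstra from 6:
6: 0
3: 5.4  (via 6)
4: 7.8  (via 3)
2: 7.9  (via 6)
8: 11.7  (via 3)
7: 12.5  (via 4)
Shortest route: 6–3–4–7 = 12.5 kPa.

12.5 kPa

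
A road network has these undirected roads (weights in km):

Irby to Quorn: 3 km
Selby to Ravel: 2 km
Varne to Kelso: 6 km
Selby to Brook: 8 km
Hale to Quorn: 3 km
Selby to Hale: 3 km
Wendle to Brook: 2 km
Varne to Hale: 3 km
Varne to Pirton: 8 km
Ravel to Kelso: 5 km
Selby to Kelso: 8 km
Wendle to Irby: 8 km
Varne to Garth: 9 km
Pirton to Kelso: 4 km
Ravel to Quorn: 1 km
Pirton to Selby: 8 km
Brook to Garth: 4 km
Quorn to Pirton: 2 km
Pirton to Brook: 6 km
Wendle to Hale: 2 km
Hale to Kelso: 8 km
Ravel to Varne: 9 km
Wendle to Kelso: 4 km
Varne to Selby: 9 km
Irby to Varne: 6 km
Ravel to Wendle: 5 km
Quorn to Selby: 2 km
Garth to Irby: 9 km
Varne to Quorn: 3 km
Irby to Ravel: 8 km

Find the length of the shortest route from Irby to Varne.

Enumerating some paths:
Irby → Quorn → Hale → Varne: 3+3+3 = 9
Irby → Varne: 6 = 6
Cheapest is Irby → Varne at 6 km.

6 km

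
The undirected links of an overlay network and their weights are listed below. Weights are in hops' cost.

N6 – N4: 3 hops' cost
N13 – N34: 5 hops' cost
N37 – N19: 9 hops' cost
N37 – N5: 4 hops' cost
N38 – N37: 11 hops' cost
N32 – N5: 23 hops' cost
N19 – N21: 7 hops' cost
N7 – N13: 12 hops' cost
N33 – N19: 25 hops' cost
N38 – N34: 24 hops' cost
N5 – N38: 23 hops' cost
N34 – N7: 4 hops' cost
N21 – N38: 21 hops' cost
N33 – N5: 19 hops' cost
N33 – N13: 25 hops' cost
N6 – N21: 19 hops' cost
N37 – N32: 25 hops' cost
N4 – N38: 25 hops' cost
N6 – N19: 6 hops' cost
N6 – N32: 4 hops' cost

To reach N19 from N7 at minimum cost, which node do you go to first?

Compare a few routes:
N7 - N34 - N38 - N21 - N19: 4+24+21+7 = 56
N7 - N34 - N38 - N37 - N19: 4+24+11+9 = 48
Cheapest is N7 - N34 - N38 - N37 - N19 at 48 hops' cost.
So from N7 the first move is to N34.

N34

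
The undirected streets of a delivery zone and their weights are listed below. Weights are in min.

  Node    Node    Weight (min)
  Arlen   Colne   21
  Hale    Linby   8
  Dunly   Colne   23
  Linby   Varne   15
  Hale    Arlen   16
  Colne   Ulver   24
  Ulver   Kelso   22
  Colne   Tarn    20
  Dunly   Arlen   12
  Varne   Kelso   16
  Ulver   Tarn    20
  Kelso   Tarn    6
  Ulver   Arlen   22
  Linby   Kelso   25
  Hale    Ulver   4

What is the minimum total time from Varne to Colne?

42 min

Enumerating some paths:
Varne → Kelso → Tarn → Colne: 16+6+20 = 42
Varne → Kelso → Ulver → Colne: 16+22+24 = 62
Varne → Linby → Hale → Ulver → Colne: 15+8+4+24 = 51
Varne → Linby → Hale → Arlen → Colne: 15+8+16+21 = 60
The minimum is 42 min via Varne → Kelso → Tarn → Colne.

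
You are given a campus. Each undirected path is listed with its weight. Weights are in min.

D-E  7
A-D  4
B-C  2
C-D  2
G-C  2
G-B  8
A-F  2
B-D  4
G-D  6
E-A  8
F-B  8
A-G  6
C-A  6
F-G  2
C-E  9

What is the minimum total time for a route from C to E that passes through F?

Best C to F: C–G–F costing 4
Best F to E: F–A–E costing 10
Total via F: 4 + 10 = 14 min.

14 min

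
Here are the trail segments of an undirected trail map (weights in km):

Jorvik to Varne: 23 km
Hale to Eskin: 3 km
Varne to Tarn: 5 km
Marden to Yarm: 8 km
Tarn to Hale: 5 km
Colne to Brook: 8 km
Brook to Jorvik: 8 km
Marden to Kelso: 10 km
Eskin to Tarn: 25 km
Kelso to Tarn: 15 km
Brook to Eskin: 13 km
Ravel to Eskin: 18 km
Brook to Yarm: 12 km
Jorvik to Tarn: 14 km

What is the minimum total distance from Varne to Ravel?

31 km

Enumerating some paths:
Varne - Tarn - Eskin - Ravel: 5+25+18 = 48
Varne - Tarn - Hale - Eskin - Ravel: 5+5+3+18 = 31
Cheapest is Varne - Tarn - Hale - Eskin - Ravel at 31 km.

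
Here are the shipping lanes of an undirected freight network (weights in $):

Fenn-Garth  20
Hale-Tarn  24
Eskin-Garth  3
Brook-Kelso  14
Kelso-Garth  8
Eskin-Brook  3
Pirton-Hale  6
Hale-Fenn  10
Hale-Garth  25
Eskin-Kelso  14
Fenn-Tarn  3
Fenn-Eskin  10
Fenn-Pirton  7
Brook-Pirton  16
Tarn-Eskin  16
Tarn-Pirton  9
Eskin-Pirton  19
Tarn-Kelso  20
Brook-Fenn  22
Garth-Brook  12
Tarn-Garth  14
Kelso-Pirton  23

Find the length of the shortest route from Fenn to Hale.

Enumerating some paths:
Fenn → Pirton → Hale: 7+6 = 13
Fenn → Tarn → Pirton → Hale: 3+9+6 = 18
Fenn → Hale: 10 = 10
Cheapest is Fenn → Hale at $10.

$10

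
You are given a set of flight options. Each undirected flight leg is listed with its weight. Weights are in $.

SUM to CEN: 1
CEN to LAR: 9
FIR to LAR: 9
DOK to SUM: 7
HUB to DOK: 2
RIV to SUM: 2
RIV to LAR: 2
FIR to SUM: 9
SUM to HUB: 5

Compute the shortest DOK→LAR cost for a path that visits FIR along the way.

Shortest DOK→FIR: DOK → SUM → FIR = 16
Best FIR to LAR: FIR → LAR costing 9
Total via FIR: 16 + 9 = $25.

$25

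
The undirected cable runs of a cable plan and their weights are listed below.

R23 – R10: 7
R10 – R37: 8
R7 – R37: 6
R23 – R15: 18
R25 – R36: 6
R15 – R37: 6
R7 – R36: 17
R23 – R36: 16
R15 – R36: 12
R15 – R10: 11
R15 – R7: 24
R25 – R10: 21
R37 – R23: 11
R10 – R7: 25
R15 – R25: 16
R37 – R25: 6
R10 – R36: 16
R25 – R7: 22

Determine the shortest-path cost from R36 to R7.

Compare a few routes:
R36–R25–R7: 6+22 = 28
R36–R25–R37–R7: 6+6+6 = 18
R36–R7: 17 = 17
R36–R15–R37–R7: 12+6+6 = 24
The minimum is 17 via R36–R7.

17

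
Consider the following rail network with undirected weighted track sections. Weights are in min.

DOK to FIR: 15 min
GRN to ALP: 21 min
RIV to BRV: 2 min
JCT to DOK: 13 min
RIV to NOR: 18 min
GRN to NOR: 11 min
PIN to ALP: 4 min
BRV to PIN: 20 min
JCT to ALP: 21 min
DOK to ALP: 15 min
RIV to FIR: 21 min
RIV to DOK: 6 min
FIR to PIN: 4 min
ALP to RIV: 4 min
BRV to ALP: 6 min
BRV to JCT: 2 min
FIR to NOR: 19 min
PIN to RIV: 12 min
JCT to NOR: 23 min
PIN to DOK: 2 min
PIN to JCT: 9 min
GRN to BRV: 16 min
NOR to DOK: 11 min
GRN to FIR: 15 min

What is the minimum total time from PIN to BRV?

10 min

Compare a few routes:
PIN–JCT–BRV: 9+2 = 11
PIN–ALP–BRV: 4+6 = 10
Cheapest is PIN–ALP–BRV at 10 min.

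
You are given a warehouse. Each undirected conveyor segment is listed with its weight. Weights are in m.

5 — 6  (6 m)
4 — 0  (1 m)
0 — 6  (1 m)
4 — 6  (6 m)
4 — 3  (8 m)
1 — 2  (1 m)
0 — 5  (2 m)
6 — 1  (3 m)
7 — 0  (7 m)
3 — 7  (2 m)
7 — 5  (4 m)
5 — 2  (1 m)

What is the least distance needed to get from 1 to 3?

8 m

Shortest distances from 1:
1: 0
2: 1  (via 1)
5: 2  (via 2)
6: 3  (via 1)
0: 4  (via 5)
4: 5  (via 0)
7: 6  (via 5)
3: 8  (via 7)
Shortest route: 1 → 2 → 5 → 7 → 3 = 8 m.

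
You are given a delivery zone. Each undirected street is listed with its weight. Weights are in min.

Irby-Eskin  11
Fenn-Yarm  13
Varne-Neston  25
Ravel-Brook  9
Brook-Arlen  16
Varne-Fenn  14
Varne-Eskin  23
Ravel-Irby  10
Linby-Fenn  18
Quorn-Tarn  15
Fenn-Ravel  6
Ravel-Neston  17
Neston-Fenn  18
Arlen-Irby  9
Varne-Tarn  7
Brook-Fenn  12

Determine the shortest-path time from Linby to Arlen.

43 min

Enumerating some paths:
Linby–Fenn–Ravel–Irby–Arlen: 18+6+10+9 = 43
Linby–Fenn–Brook–Arlen: 18+12+16 = 46
Cheapest is Linby–Fenn–Ravel–Irby–Arlen at 43 min.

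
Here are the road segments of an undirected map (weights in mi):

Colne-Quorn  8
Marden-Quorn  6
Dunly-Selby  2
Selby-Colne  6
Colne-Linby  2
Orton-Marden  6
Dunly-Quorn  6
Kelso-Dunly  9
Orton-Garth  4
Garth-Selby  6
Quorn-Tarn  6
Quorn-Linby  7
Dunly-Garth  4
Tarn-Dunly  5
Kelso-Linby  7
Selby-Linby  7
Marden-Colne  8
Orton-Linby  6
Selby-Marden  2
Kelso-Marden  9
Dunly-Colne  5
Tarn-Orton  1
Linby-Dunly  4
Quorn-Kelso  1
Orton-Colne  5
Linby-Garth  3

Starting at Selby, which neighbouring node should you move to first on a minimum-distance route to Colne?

Colne

Enumerating some paths:
Selby–Dunly–Colne: 2+5 = 7
Selby–Colne: 6 = 6
Cheapest is Selby–Colne at 6 mi.
So from Selby the first move is to Colne.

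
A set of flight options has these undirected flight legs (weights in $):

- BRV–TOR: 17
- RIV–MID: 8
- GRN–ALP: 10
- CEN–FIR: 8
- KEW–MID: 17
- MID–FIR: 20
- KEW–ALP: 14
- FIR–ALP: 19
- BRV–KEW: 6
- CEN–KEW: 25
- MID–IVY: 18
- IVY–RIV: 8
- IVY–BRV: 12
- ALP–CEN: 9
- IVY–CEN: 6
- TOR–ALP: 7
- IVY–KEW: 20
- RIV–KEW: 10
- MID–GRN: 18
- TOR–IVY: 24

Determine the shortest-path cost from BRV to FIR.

$26

Running Dijkstra from BRV:
BRV: 0
KEW: 6  (via BRV)
IVY: 12  (via BRV)
RIV: 16  (via KEW)
TOR: 17  (via BRV)
CEN: 18  (via IVY)
ALP: 20  (via KEW)
MID: 23  (via KEW)
FIR: 26  (via CEN)
Shortest route: BRV–IVY–CEN–FIR = $26.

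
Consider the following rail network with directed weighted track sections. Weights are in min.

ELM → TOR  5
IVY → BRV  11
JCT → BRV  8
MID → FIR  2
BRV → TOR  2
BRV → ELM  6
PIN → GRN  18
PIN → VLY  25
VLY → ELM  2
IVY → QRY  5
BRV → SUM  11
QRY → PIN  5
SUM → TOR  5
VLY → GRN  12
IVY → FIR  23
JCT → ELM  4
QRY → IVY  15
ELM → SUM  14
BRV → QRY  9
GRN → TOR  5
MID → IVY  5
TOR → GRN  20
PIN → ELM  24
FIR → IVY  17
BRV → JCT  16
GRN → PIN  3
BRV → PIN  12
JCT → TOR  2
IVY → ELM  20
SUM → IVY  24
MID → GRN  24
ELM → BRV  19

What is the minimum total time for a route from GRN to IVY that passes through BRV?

70 min

Best GRN to BRV: GRN–PIN–ELM–BRV costing 46
Best BRV to IVY: BRV–QRY–IVY costing 24
Total via BRV: 46 + 24 = 70 min.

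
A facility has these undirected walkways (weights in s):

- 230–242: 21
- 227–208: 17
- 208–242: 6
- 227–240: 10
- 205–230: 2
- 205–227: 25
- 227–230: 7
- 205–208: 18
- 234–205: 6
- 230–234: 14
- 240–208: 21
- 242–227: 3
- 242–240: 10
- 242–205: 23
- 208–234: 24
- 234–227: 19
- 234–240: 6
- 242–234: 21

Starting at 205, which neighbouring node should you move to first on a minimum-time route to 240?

Compare a few routes:
205 → 230 → 227 → 242 → 240: 2+7+3+10 = 22
205 → 230 → 227 → 240: 2+7+10 = 19
205 → 234 → 240: 6+6 = 12
205 → 230 → 234 → 240: 2+14+6 = 22
Cheapest is 205 → 234 → 240 at 12 s.
So from 205 the first move is to 234.

234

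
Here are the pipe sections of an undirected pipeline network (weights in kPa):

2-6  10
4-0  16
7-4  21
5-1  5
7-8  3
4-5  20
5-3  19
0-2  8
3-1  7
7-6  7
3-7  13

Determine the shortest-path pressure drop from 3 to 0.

38 kPa

Running Dijkstra from 3:
3: 0
1: 7  (via 3)
5: 12  (via 1)
7: 13  (via 3)
8: 16  (via 7)
6: 20  (via 7)
2: 30  (via 6)
4: 32  (via 5)
0: 38  (via 2)
Shortest route: 3–7–6–2–0 = 38 kPa.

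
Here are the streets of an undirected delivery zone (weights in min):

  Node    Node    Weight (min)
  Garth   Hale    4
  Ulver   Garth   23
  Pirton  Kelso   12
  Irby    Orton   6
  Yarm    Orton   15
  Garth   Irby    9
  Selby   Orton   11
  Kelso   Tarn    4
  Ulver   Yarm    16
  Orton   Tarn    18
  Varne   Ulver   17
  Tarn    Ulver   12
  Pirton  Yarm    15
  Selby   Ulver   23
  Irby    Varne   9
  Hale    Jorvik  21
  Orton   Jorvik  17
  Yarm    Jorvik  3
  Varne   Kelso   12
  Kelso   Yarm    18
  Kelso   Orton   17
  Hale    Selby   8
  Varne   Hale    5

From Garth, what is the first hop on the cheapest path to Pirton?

Compare a few routes:
Garth → Hale → Jorvik → Yarm → Pirton: 4+21+3+15 = 43
Garth → Irby → Orton → Kelso → Pirton: 9+6+17+12 = 44
Garth → Irby → Varne → Kelso → Pirton: 9+9+12+12 = 42
Garth → Hale → Varne → Kelso → Pirton: 4+5+12+12 = 33
Cheapest is Garth → Hale → Varne → Kelso → Pirton at 33 min.
So from Garth the first move is to Hale.

Hale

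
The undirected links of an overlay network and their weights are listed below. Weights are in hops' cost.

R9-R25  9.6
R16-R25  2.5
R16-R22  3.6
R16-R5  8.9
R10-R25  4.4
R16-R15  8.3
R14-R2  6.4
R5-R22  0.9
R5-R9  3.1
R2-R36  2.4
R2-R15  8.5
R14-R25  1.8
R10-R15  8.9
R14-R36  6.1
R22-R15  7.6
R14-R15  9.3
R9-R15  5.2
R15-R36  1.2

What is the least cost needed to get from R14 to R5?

Running Dijkstra from R14:
R14: 0
R25: 1.8  (via R14)
R16: 4.3  (via R25)
R36: 6.1  (via R14)
R10: 6.2  (via R25)
R2: 6.4  (via R14)
R15: 7.3  (via R36)
R22: 7.9  (via R16)
R5: 8.8  (via R22)
Shortest route: R14–R25–R16–R22–R5 = 8.8 hops' cost.

8.8 hops' cost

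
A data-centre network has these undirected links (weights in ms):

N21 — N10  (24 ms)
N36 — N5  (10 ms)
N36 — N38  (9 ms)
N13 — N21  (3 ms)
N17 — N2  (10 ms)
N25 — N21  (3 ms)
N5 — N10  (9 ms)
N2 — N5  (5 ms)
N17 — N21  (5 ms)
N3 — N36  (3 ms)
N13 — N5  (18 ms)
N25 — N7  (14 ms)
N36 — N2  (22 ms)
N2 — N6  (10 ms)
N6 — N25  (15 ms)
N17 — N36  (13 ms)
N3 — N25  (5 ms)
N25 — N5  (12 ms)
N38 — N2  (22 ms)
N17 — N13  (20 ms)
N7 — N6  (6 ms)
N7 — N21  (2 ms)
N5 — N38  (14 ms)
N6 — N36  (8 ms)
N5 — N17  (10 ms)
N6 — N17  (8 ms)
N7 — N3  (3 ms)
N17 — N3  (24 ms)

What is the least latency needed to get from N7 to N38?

15 ms

Shortest distances from N7:
N7: 0
N21: 2  (via N7)
N3: 3  (via N7)
N25: 5  (via N21)
N13: 5  (via N21)
N6: 6  (via N7)
N36: 6  (via N3)
N17: 7  (via N21)
N38: 15  (via N36)
Shortest route: N7–N3–N36–N38 = 15 ms.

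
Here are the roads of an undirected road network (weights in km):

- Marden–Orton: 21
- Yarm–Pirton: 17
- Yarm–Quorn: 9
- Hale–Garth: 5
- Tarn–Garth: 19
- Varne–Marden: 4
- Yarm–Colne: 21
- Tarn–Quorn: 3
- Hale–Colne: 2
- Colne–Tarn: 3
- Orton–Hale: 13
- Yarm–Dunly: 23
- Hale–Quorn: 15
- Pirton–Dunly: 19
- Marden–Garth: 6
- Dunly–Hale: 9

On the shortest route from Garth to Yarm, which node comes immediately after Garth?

Hale

Candidate routes:
Garth → Hale → Colne → Yarm: 5+2+21 = 28
Garth → Hale → Colne → Tarn → Quorn → Yarm: 5+2+3+3+9 = 22
The minimum is 22 km via Garth → Hale → Colne → Tarn → Quorn → Yarm.
So from Garth the first move is to Hale.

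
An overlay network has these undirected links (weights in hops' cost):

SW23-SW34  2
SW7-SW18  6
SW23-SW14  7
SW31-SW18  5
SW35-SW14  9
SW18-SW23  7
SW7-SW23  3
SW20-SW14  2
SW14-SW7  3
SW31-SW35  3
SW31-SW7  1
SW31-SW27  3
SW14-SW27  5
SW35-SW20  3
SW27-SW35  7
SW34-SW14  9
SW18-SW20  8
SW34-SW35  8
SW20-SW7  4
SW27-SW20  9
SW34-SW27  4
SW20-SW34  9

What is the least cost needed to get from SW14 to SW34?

8 hops' cost

Enumerating some paths:
SW14 → SW7 → SW23 → SW34: 3+3+2 = 8
SW14 → SW27 → SW34: 5+4 = 9
SW14 → SW23 → SW34: 7+2 = 9
Cheapest is SW14 → SW7 → SW23 → SW34 at 8 hops' cost.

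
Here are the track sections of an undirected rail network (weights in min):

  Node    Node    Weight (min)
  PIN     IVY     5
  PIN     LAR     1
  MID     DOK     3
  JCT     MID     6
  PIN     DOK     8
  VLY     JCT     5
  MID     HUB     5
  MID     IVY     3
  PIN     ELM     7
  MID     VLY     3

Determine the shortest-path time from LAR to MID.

9 min

Running Dijkstra from LAR:
LAR: 0
PIN: 1  (via LAR)
IVY: 6  (via PIN)
ELM: 8  (via PIN)
DOK: 9  (via PIN)
MID: 9  (via IVY)
Shortest route: LAR → PIN → IVY → MID = 9 min.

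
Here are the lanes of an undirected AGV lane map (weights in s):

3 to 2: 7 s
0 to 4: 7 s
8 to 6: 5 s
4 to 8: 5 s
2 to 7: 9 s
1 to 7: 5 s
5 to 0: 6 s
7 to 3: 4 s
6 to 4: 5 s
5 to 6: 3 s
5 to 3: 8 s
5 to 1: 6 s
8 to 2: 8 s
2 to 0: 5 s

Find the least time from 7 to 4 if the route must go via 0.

21 s

Best 7 to 0: 7 → 2 → 0 costing 14
Shortest 0→4: 0 → 4 = 7
Total via 0: 14 + 7 = 21 s.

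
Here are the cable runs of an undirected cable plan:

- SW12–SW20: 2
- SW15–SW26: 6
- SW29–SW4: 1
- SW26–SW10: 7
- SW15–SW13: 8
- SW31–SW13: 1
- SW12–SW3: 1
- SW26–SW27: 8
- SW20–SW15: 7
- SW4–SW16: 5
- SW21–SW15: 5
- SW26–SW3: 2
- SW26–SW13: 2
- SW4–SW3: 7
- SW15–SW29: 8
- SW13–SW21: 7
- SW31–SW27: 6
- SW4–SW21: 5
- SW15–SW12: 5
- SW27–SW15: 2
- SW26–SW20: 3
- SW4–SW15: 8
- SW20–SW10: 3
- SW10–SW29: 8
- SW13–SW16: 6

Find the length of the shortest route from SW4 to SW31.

Compare a few routes:
SW4 → SW3 → SW12 → SW20 → SW26 → SW13 → SW31: 7+1+2+3+2+1 = 16
SW4 → SW21 → SW13 → SW31: 5+7+1 = 13
SW4 → SW16 → SW13 → SW31: 5+6+1 = 12
The minimum is 12 via SW4 → SW16 → SW13 → SW31.

12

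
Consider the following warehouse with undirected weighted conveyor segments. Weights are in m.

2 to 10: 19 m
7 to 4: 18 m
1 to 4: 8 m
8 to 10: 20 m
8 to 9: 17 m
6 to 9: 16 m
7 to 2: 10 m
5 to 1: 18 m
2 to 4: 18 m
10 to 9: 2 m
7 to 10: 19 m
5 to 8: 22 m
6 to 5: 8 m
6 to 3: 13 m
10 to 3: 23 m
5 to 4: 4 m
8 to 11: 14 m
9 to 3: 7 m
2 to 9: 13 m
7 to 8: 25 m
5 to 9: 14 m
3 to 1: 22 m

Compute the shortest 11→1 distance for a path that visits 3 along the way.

60 m

Shortest 11→3: 11 → 8 → 9 → 3 = 38
Shortest 3→1: 3 → 1 = 22
Total via 3: 38 + 22 = 60 m.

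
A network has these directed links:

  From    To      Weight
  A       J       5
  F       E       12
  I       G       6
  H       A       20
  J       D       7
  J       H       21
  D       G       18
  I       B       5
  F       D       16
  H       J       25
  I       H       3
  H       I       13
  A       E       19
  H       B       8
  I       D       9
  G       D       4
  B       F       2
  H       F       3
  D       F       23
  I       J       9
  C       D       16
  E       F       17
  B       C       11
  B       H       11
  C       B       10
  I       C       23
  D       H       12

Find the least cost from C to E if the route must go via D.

43

Best C to D: C–D costing 16
Best D to E: D–H–F–E costing 27
Total via D: 16 + 27 = 43.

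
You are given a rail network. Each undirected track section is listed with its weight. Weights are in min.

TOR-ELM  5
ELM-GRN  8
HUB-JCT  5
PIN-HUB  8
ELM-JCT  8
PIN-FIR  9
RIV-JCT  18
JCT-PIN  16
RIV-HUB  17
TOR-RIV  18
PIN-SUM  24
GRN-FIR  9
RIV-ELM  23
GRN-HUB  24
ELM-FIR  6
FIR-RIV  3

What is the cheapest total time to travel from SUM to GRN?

Settle nodes by increasing distance from SUM:
SUM: 0
PIN: 24  (via SUM)
HUB: 32  (via PIN)
FIR: 33  (via PIN)
RIV: 36  (via FIR)
JCT: 37  (via HUB)
ELM: 39  (via FIR)
GRN: 42  (via FIR)
Shortest route: SUM–PIN–FIR–GRN = 42 min.

42 min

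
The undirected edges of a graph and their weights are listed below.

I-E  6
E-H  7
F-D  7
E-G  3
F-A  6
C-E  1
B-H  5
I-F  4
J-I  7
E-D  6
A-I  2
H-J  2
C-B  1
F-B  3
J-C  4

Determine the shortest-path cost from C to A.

9

Compare a few routes:
C - B - F - A: 1+3+6 = 10
C - E - I - A: 1+6+2 = 9
Cheapest is C - E - I - A at 9.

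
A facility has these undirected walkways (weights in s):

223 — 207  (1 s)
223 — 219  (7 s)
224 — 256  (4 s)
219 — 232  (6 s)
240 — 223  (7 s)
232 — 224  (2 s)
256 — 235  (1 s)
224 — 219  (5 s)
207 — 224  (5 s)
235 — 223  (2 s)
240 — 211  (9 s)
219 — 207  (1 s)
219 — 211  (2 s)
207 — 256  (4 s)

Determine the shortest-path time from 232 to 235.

7 s

Compare a few routes:
232 - 224 - 256 - 235: 2+4+1 = 7
232 - 224 - 219 - 207 - 223 - 235: 2+5+1+1+2 = 11
232 - 219 - 207 - 223 - 235: 6+1+1+2 = 10
232 - 224 - 207 - 223 - 235: 2+5+1+2 = 10
Cheapest is 232 - 224 - 256 - 235 at 7 s.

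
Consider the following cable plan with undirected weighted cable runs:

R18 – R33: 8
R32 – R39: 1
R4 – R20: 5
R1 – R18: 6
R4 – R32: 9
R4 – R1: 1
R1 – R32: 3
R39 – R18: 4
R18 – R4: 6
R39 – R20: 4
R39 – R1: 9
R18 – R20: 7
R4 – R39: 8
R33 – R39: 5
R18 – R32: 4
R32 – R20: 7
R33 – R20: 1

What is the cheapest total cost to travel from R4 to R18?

Running Dijkstra from R4:
R4: 0
R1: 1  (via R4)
R32: 4  (via R1)
R39: 5  (via R32)
R20: 5  (via R4)
R33: 6  (via R20)
R18: 6  (via R4)
Shortest route: R4 → R18 = 6.

6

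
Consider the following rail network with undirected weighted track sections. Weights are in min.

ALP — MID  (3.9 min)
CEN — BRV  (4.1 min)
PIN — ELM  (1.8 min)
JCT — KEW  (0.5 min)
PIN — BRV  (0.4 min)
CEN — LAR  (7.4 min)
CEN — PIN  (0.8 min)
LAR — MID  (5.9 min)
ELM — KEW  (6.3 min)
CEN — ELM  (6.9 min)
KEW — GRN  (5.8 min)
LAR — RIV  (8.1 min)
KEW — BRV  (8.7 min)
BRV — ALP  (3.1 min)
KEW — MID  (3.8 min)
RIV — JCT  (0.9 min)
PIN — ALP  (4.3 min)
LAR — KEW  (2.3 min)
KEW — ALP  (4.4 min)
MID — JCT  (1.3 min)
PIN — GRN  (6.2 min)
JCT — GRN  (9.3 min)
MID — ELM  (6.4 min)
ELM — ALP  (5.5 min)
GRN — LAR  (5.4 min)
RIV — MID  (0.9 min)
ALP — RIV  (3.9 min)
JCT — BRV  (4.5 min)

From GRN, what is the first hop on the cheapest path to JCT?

Candidate routes:
GRN → LAR → KEW → JCT: 5.4+2.3+0.5 = 8.2
GRN → KEW → JCT: 5.8+0.5 = 6.3
GRN → JCT: 9.3 = 9.3
The minimum is 6.3 min via GRN → KEW → JCT.
So from GRN the first move is to KEW.

KEW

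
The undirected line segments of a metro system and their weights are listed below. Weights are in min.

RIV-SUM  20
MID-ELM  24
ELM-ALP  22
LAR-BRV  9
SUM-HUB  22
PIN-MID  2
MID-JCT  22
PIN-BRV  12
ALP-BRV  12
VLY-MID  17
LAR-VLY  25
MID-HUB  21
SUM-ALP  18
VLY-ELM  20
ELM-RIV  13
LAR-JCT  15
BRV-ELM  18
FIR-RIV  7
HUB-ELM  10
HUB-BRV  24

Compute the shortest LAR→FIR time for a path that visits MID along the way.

67 min

Shortest LAR→MID: LAR → BRV → PIN → MID = 23
Best MID to FIR: MID → ELM → RIV → FIR costing 44
Total via MID: 23 + 44 = 67 min.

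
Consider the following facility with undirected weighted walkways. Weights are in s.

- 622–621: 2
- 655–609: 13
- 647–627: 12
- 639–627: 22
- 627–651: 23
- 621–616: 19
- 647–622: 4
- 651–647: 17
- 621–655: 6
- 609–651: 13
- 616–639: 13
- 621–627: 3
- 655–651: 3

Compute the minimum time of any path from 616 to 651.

28 s

Candidate routes:
616 → 621 → 622 → 647 → 651: 19+2+4+17 = 42
616 → 621 → 627 → 651: 19+3+23 = 45
616 → 621 → 655 → 651: 19+6+3 = 28
616 → 639 → 627 → 621 → 655 → 651: 13+22+3+6+3 = 47
Cheapest is 616 → 621 → 655 → 651 at 28 s.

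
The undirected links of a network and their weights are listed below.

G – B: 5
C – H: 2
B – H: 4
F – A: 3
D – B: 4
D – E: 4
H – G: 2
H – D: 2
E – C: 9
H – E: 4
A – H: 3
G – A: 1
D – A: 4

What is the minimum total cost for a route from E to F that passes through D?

Best E to D: E → D costing 4
Shortest D→F: D → A → F = 7
Total via D: 4 + 7 = 11.

11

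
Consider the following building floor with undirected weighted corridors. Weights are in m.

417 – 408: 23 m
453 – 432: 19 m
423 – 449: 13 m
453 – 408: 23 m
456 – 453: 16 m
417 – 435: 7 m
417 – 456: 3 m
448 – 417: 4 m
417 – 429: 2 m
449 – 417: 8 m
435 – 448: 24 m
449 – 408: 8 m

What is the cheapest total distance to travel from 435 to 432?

45 m

Running Dijkstra from 435:
435: 0
417: 7  (via 435)
429: 9  (via 417)
456: 10  (via 417)
448: 11  (via 417)
449: 15  (via 417)
408: 23  (via 449)
453: 26  (via 456)
423: 28  (via 449)
432: 45  (via 453)
Shortest route: 435–417–456–453–432 = 45 m.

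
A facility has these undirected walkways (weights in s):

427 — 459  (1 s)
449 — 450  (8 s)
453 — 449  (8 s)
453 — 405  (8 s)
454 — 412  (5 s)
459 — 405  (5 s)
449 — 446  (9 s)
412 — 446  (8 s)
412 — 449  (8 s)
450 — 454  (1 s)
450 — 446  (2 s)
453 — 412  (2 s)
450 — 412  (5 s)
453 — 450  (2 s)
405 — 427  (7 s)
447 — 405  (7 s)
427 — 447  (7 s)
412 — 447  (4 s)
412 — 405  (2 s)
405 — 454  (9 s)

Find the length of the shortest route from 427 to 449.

Running Dijkstra from 427:
427: 0
459: 1  (via 427)
405: 6  (via 459)
447: 7  (via 427)
412: 8  (via 405)
453: 10  (via 412)
450: 12  (via 453)
454: 13  (via 412)
446: 14  (via 450)
449: 16  (via 412)
Shortest route: 427–459–405–412–449 = 16 s.

16 s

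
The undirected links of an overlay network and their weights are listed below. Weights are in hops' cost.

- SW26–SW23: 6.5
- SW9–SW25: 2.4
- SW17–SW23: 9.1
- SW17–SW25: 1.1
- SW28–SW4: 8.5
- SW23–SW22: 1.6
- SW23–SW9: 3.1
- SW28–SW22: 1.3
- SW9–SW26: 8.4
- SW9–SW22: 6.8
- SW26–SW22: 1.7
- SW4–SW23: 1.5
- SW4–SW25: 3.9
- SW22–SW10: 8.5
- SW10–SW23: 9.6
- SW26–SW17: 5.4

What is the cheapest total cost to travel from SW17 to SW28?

8.4 hops' cost

Shortest distances from SW17:
SW17: 0
SW25: 1.1  (via SW17)
SW9: 3.5  (via SW25)
SW4: 5  (via SW25)
SW26: 5.4  (via SW17)
SW23: 6.5  (via SW4)
SW22: 7.1  (via SW26)
SW28: 8.4  (via SW22)
Shortest route: SW17–SW26–SW22–SW28 = 8.4 hops' cost.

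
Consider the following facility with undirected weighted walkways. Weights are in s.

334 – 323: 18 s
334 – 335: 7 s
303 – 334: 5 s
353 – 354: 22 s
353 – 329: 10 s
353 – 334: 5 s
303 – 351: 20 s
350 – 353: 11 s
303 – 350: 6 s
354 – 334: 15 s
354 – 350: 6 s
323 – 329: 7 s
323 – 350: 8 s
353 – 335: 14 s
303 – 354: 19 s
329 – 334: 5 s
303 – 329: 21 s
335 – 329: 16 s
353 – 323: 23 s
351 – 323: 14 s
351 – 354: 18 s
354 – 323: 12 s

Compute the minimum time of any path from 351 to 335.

32 s

Compare a few routes:
351 - 323 - 329 - 334 - 335: 14+7+5+7 = 33
351 - 303 - 334 - 335: 20+5+7 = 32
The minimum is 32 s via 351 - 303 - 334 - 335.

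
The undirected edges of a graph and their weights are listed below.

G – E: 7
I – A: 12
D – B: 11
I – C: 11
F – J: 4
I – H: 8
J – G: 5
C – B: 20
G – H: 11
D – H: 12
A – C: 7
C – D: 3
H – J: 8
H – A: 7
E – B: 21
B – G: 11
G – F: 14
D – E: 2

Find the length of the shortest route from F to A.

Settle nodes by increasing distance from F:
F: 0
J: 4  (via F)
G: 9  (via J)
H: 12  (via J)
E: 16  (via G)
D: 18  (via E)
A: 19  (via H)
Shortest route: F → J → H → A = 19.

19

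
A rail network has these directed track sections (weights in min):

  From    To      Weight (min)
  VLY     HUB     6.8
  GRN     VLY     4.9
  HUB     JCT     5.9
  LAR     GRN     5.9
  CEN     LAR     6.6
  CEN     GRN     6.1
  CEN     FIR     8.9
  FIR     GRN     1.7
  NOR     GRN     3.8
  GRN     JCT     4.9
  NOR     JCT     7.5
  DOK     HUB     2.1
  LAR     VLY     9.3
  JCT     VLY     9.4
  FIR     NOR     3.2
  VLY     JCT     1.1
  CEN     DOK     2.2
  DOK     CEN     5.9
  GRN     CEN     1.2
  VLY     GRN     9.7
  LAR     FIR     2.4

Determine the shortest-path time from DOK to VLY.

16.9 min

Settle nodes by increasing distance from DOK:
DOK: 0
HUB: 2.1  (via DOK)
CEN: 5.9  (via DOK)
JCT: 8  (via HUB)
GRN: 12  (via CEN)
LAR: 12.5  (via CEN)
FIR: 14.8  (via CEN)
VLY: 16.9  (via GRN)
Shortest route: DOK → CEN → GRN → VLY = 16.9 min.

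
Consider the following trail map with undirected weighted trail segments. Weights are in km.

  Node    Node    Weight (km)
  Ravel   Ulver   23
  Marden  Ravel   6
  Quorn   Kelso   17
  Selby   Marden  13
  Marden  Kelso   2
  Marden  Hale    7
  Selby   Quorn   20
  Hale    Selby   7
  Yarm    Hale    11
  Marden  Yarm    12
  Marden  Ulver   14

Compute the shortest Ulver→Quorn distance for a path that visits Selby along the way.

47 km

Best Ulver to Selby: Ulver → Marden → Selby costing 27
Best Selby to Quorn: Selby → Quorn costing 20
Total via Selby: 27 + 20 = 47 km.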